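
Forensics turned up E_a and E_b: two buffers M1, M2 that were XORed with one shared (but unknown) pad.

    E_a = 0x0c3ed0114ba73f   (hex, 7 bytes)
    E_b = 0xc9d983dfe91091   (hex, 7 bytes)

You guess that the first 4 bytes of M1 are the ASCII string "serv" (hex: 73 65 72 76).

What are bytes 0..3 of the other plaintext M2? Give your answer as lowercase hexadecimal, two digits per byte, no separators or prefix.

First, E_a ⊕ E_b = (M1 ⊕ K) ⊕ (M2 ⊕ K) = M1 ⊕ M2, so the key drops out. Then M2 = (M1 ⊕ M2) ⊕ M1 over the first 4 bytes.
byte 0: (0c ⊕ c9) ⊕ 73 = c5 ⊕ 73 = b6
byte 1: (3e ⊕ d9) ⊕ 65 = e7 ⊕ 65 = 82
byte 2: (d0 ⊕ 83) ⊕ 72 = 53 ⊕ 72 = 21
byte 3: (11 ⊕ df) ⊕ 76 = ce ⊕ 76 = b8

b68221b8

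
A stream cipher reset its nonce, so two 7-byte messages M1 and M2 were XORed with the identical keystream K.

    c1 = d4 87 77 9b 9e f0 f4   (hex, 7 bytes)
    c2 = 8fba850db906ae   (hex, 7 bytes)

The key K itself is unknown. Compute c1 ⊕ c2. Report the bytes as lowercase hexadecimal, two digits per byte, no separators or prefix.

c1 ⊕ c2 = (M1 ⊕ K) ⊕ (M2 ⊕ K) = M1 ⊕ M2 — the shared key cancels under XOR.
11010100 XOR 10001111 = 01011011
10000111 XOR 10111010 = 00111101
01110111 XOR 10000101 = 11110010
10011011 XOR 00001101 = 10010110
10011110 XOR 10111001 = 00100111
11110000 XOR 00000110 = 11110110
11110100 XOR 10101110 = 01011010

5b3df29627f65a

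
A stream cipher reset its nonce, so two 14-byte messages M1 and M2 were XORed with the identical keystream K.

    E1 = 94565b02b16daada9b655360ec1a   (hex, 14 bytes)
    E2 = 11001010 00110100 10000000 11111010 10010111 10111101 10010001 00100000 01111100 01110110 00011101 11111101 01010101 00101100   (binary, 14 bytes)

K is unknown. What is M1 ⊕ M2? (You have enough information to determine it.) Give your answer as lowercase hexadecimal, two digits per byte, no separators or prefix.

E1 ⊕ E2 = (M1 ⊕ K) ⊕ (M2 ⊕ K) = M1 ⊕ M2 — the shared key cancels under XOR.
94 ⊕ ca = 5e
56 ⊕ 34 = 62
5b ⊕ 80 = db
02 ⊕ fa = f8
b1 ⊕ 97 = 26
6d ⊕ bd = d0
aa ⊕ 91 = 3b
da ⊕ 20 = fa
9b ⊕ 7c = e7
65 ⊕ 76 = 13
53 ⊕ 1d = 4e
60 ⊕ fd = 9d
ec ⊕ 55 = b9
1a ⊕ 2c = 36

5e62dbf826d03bfae7134e9db936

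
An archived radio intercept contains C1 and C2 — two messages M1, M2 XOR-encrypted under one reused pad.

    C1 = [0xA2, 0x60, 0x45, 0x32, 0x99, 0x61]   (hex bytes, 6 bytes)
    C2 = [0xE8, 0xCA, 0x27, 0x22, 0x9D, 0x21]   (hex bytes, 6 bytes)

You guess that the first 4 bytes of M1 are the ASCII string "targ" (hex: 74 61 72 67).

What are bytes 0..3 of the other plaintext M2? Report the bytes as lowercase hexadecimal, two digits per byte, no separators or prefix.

3ecb1077

First, C1 ⊕ C2 = (M1 ⊕ K) ⊕ (M2 ⊕ K) = M1 ⊕ M2, so the key drops out. Then M2 = (M1 ⊕ M2) ⊕ M1 over the first 4 bytes.
byte 0: (a2 ^ e8) ^ 74 = 4a ^ 74 = 3e
byte 1: (60 ^ ca) ^ 61 = aa ^ 61 = cb
byte 2: (45 ^ 27) ^ 72 = 62 ^ 72 = 10
byte 3: (32 ^ 22) ^ 67 = 10 ^ 67 = 77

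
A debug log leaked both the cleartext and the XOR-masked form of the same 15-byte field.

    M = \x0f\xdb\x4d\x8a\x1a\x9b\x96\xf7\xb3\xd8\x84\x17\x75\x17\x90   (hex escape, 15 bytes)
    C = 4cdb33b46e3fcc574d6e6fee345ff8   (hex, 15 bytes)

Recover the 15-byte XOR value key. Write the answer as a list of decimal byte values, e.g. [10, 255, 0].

Since C = M ⊕ key, XORing both sides with M gives key = M ⊕ C.
0f ^ 4c = 43
db ^ db = 00
4d ^ 33 = 7e
8a ^ b4 = 3e
1a ^ 6e = 74
9b ^ 3f = a4
96 ^ cc = 5a
f7 ^ 57 = a0
b3 ^ 4d = fe
d8 ^ 6e = b6
84 ^ 6f = eb
17 ^ ee = f9
75 ^ 34 = 41
17 ^ 5f = 48
90 ^ f8 = 68

[67, 0, 126, 62, 116, 164, 90, 160, 254, 182, 235, 249, 65, 72, 104]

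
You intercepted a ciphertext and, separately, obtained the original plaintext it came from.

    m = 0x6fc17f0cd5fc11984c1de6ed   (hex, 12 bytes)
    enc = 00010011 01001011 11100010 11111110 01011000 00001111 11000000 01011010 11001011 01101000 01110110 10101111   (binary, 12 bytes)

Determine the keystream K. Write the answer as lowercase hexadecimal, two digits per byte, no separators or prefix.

Since enc = m ⊕ K, XORing both sides with m gives K = m ⊕ enc.
byte 0: 6f XOR 13 = 7c
byte 1: c1 XOR 4b = 8a
byte 2: 7f XOR e2 = 9d
byte 3: 0c XOR fe = f2
byte 4: d5 XOR 58 = 8d
byte 5: fc XOR 0f = f3
byte 6: 11 XOR c0 = d1
byte 7: 98 XOR 5a = c2
byte 8: 4c XOR cb = 87
byte 9: 1d XOR 68 = 75
byte 10: e6 XOR 76 = 90
byte 11: ed XOR af = 42

7c8a9df28df3d1c287759042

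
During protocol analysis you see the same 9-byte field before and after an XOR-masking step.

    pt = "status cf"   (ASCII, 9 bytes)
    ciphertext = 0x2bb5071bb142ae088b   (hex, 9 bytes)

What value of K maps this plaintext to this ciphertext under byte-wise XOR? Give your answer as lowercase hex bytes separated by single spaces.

Since ciphertext = pt ⊕ K, XORing both sides with pt gives K = pt ⊕ ciphertext.
73 ⊕ 2b = 58
74 ⊕ b5 = c1
61 ⊕ 07 = 66
74 ⊕ 1b = 6f
75 ⊕ b1 = c4
73 ⊕ 42 = 31
20 ⊕ ae = 8e
63 ⊕ 08 = 6b
66 ⊕ 8b = ed

58 c1 66 6f c4 31 8e 6b ed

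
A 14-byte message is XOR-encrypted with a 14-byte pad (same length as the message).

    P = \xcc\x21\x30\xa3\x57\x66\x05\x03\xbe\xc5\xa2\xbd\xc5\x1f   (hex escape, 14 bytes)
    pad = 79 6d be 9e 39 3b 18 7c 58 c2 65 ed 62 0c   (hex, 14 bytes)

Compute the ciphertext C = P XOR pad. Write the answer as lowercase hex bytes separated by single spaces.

b5 4c 8e 3d 6e 5d 1d 7f e6 07 c7 50 a7 13

204 xor 121 = 181
 33 xor 109 =  76
 48 xor 190 = 142
163 xor 158 =  61
 87 xor  57 = 110
102 xor  59 =  93
  5 xor  24 =  29
  3 xor 124 = 127
190 xor  88 = 230
197 xor 194 =   7
162 xor 101 = 199
189 xor 237 =  80
197 xor  98 = 167
 31 xor  12 =  19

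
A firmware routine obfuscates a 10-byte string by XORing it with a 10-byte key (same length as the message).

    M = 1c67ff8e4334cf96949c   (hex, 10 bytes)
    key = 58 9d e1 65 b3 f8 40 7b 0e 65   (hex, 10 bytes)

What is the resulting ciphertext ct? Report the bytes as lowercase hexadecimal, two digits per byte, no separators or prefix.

XOR is its own inverse, so applying the key byte-wise gives the result directly.
1c ^ 58 = 44
67 ^ 9d = fa
ff ^ e1 = 1e
8e ^ 65 = eb
43 ^ b3 = f0
34 ^ f8 = cc
cf ^ 40 = 8f
96 ^ 7b = ed
94 ^ 0e = 9a
9c ^ 65 = f9

44fa1eebf0cc8fed9af9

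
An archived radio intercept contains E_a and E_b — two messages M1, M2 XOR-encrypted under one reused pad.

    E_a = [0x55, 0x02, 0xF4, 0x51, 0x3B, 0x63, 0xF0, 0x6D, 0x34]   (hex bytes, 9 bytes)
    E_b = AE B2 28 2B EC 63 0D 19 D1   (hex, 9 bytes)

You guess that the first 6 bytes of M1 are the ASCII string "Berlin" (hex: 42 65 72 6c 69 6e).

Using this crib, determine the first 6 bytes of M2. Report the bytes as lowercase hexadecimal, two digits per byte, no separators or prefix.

b9d5ae16be6e

First, E_a ⊕ E_b = (M1 ⊕ K) ⊕ (M2 ⊕ K) = M1 ⊕ M2, so the key drops out. Then M2 = (M1 ⊕ M2) ⊕ M1 over the first 6 bytes.
byte 0: (55 ⊕ ae) ⊕ 42 = fb ⊕ 42 = b9
byte 1: (02 ⊕ b2) ⊕ 65 = b0 ⊕ 65 = d5
byte 2: (f4 ⊕ 28) ⊕ 72 = dc ⊕ 72 = ae
byte 3: (51 ⊕ 2b) ⊕ 6c = 7a ⊕ 6c = 16
byte 4: (3b ⊕ ec) ⊕ 69 = d7 ⊕ 69 = be
byte 5: (63 ⊕ 63) ⊕ 6e = 00 ⊕ 6e = 6e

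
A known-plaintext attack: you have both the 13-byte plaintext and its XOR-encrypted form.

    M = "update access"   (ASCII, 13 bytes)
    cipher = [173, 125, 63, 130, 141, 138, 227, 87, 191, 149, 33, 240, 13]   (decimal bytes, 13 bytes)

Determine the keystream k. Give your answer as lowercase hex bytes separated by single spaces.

d8 0d 5b e3 f9 ef c3 36 dc f6 44 83 7e

Since cipher = M ⊕ k, XORing both sides with M gives k = M ⊕ cipher.
byte 0: 75 ⊕ ad = d8
byte 1: 70 ⊕ 7d = 0d
byte 2: 64 ⊕ 3f = 5b
byte 3: 61 ⊕ 82 = e3
byte 4: 74 ⊕ 8d = f9
byte 5: 65 ⊕ 8a = ef
byte 6: 20 ⊕ e3 = c3
byte 7: 61 ⊕ 57 = 36
byte 8: 63 ⊕ bf = dc
byte 9: 63 ⊕ 95 = f6
byte 10: 65 ⊕ 21 = 44
byte 11: 73 ⊕ f0 = 83
byte 12: 73 ⊕ 0d = 7e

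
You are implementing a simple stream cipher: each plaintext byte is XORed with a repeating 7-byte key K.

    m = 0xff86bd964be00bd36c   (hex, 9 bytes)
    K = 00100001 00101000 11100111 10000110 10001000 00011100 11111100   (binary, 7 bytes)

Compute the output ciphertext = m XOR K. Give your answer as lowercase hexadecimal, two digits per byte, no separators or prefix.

The 7-byte key repeats, so the effective keystream is 21 28 e7 86 88 1c fc 21 28.
byte 0: ff XOR 21 = de
byte 1: 86 XOR 28 = ae
byte 2: bd XOR e7 = 5a
byte 3: 96 XOR 86 = 10
byte 4: 4b XOR 88 = c3
byte 5: e0 XOR 1c = fc
byte 6: 0b XOR fc = f7
byte 7: d3 XOR 21 = f2
byte 8: 6c XOR 28 = 44

deae5a10c3fcf7f244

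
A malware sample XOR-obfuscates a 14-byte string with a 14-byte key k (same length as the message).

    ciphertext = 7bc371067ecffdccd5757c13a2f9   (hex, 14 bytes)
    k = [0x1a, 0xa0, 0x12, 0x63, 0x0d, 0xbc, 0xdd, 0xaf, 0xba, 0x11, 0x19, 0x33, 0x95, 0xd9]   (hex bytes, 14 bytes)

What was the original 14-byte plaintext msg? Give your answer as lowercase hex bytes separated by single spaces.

61 63 63 65 73 73 20 63 6f 64 65 20 37 20

XOR is its own inverse, so applying the key byte-wise gives the result directly.
7b ^ 1a = 61
c3 ^ a0 = 63
71 ^ 12 = 63
06 ^ 63 = 65
7e ^ 0d = 73
cf ^ bc = 73
fd ^ dd = 20
cc ^ af = 63
d5 ^ ba = 6f
75 ^ 11 = 64
7c ^ 19 = 65
13 ^ 33 = 20
a2 ^ 95 = 37
f9 ^ d9 = 20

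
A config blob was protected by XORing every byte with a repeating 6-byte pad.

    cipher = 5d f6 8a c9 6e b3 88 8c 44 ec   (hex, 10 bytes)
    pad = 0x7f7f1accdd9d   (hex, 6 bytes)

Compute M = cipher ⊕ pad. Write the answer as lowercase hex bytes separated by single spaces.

The 6-byte key repeats, so the effective keystream is 7f 7f 1a cc dd 9d 7f 7f 1a cc.
byte 0: 5d XOR 7f = 22
byte 1: f6 XOR 7f = 89
byte 2: 8a XOR 1a = 90
byte 3: c9 XOR cc = 05
byte 4: 6e XOR dd = b3
byte 5: b3 XOR 9d = 2e
byte 6: 88 XOR 7f = f7
byte 7: 8c XOR 7f = f3
byte 8: 44 XOR 1a = 5e
byte 9: ec XOR cc = 20

22 89 90 05 b3 2e f7 f3 5e 20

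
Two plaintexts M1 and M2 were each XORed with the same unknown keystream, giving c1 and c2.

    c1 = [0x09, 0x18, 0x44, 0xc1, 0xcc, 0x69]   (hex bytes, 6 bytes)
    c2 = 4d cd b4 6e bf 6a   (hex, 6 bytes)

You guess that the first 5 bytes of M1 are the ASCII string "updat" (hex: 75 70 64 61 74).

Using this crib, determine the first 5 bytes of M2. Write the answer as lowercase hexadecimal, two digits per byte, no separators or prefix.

31a594ce07

First, c1 ⊕ c2 = (M1 ⊕ K) ⊕ (M2 ⊕ K) = M1 ⊕ M2, so the key drops out. Then M2 = (M1 ⊕ M2) ⊕ M1 over the first 5 bytes.
byte 0: (09 XOR 4d) XOR 75 = 44 XOR 75 = 31
byte 1: (18 XOR cd) XOR 70 = d5 XOR 70 = a5
byte 2: (44 XOR b4) XOR 64 = f0 XOR 64 = 94
byte 3: (c1 XOR 6e) XOR 61 = af XOR 61 = ce
byte 4: (cc XOR bf) XOR 74 = 73 XOR 74 = 07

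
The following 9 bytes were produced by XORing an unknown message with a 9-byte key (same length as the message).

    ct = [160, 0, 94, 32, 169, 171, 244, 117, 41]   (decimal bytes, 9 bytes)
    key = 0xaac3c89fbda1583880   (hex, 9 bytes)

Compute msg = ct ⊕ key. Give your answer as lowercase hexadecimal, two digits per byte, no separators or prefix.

0ac396bf140aac4da9

160 ^ 170 =  10
  0 ^ 195 = 195
 94 ^ 200 = 150
 32 ^ 159 = 191
169 ^ 189 =  20
171 ^ 161 =  10
244 ^  88 = 172
117 ^  56 =  77
 41 ^ 128 = 169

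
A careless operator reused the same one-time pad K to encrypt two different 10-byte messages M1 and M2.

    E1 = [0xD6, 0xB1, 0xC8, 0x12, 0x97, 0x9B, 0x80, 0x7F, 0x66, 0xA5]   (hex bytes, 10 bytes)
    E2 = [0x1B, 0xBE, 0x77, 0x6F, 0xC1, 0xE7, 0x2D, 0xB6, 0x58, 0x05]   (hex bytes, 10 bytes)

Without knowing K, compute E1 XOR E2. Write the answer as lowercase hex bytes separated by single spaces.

cd 0f bf 7d 56 7c ad c9 3e a0

E1 ⊕ E2 = (M1 ⊕ K) ⊕ (M2 ⊕ K) = M1 ⊕ M2 — the shared key cancels under XOR.
11010110 XOR 00011011 = 11001101
10110001 XOR 10111110 = 00001111
11001000 XOR 01110111 = 10111111
00010010 XOR 01101111 = 01111101
10010111 XOR 11000001 = 01010110
10011011 XOR 11100111 = 01111100
10000000 XOR 00101101 = 10101101
01111111 XOR 10110110 = 11001001
01100110 XOR 01011000 = 00111110
10100101 XOR 00000101 = 10100000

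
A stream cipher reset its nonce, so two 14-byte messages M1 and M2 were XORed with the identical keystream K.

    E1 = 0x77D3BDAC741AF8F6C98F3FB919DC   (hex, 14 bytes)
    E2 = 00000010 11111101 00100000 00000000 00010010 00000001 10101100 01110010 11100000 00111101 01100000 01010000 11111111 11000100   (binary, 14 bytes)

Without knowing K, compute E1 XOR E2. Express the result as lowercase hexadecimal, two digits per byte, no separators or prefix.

E1 ⊕ E2 = (M1 ⊕ K) ⊕ (M2 ⊕ K) = M1 ⊕ M2 — the shared key cancels under XOR.
77 xor 02 = 75
d3 xor fd = 2e
bd xor 20 = 9d
ac xor 00 = ac
74 xor 12 = 66
1a xor 01 = 1b
f8 xor ac = 54
f6 xor 72 = 84
c9 xor e0 = 29
8f xor 3d = b2
3f xor 60 = 5f
b9 xor 50 = e9
19 xor ff = e6
dc xor c4 = 18

752e9dac661b548429b25fe9e618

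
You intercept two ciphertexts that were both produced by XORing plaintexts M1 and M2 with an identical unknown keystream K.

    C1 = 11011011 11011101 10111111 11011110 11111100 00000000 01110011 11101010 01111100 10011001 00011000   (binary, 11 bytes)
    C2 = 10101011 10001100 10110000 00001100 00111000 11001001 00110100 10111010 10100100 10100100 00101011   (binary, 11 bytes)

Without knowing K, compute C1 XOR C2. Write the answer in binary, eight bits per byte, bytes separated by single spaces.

01110000 01010001 00001111 11010010 11000100 11001001 01000111 01010000 11011000 00111101 00110011

C1 ⊕ C2 = (M1 ⊕ K) ⊕ (M2 ⊕ K) = M1 ⊕ M2 — the shared key cancels under XOR.
byte 0: db xor ab = 70
byte 1: dd xor 8c = 51
byte 2: bf xor b0 = 0f
byte 3: de xor 0c = d2
byte 4: fc xor 38 = c4
byte 5: 00 xor c9 = c9
byte 6: 73 xor 34 = 47
byte 7: ea xor ba = 50
byte 8: 7c xor a4 = d8
byte 9: 99 xor a4 = 3d
byte 10: 18 xor 2b = 33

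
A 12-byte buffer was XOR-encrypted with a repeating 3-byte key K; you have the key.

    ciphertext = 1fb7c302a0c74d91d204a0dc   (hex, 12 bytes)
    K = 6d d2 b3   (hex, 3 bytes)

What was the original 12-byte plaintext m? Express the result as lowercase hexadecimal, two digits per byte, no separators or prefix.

The 3-byte key repeats, so the effective keystream is 6d d2 b3 6d d2 b3 6d d2 b3 6d d2 b3.
byte 0: 1f ⊕ 6d = 72
byte 1: b7 ⊕ d2 = 65
byte 2: c3 ⊕ b3 = 70
byte 3: 02 ⊕ 6d = 6f
byte 4: a0 ⊕ d2 = 72
byte 5: c7 ⊕ b3 = 74
byte 6: 4d ⊕ 6d = 20
byte 7: 91 ⊕ d2 = 43
byte 8: d2 ⊕ b3 = 61
byte 9: 04 ⊕ 6d = 69
byte 10: a0 ⊕ d2 = 72
byte 11: dc ⊕ b3 = 6f

7265706f727420436169726f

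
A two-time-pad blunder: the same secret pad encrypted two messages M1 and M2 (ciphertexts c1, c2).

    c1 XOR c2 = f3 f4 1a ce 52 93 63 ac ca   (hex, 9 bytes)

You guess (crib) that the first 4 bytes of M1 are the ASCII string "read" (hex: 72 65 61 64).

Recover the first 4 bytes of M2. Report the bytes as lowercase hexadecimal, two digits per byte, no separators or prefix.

81917baa

Since c1 ⊕ c2 = M1 ⊕ M2, XORing with the guessed M1 bytes yields the corresponding M2 bytes: M2 = (c1 ⊕ c2) ⊕ M1.
243 ⊕ 114 = 129
244 ⊕ 101 = 145
 26 ⊕  97 = 123
206 ⊕ 100 = 170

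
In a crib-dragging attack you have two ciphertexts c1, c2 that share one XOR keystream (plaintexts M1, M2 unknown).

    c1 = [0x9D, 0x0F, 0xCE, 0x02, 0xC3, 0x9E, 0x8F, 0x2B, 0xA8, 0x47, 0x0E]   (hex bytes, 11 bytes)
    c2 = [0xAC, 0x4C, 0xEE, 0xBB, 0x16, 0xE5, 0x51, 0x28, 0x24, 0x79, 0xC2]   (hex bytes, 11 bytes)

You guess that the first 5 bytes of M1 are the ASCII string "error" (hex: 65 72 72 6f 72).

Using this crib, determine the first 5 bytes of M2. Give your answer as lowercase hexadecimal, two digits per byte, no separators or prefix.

First, c1 ⊕ c2 = (M1 ⊕ K) ⊕ (M2 ⊕ K) = M1 ⊕ M2, so the key drops out. Then M2 = (M1 ⊕ M2) ⊕ M1 over the first 5 bytes.
byte 0: (9d xor ac) xor 65 = 31 xor 65 = 54
byte 1: (0f xor 4c) xor 72 = 43 xor 72 = 31
byte 2: (ce xor ee) xor 72 = 20 xor 72 = 52
byte 3: (02 xor bb) xor 6f = b9 xor 6f = d6
byte 4: (c3 xor 16) xor 72 = d5 xor 72 = a7

543152d6a7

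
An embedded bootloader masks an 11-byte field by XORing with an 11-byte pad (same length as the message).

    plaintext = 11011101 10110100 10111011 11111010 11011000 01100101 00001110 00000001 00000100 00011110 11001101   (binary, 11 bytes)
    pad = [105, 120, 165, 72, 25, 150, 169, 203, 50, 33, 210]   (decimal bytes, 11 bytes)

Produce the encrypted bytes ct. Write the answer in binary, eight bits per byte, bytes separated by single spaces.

XOR is its own inverse, so applying the key byte-wise gives the result directly.
221 xor 105 = 180
180 xor 120 = 204
187 xor 165 =  30
250 xor  72 = 178
216 xor  25 = 193
101 xor 150 = 243
 14 xor 169 = 167
  1 xor 203 = 202
  4 xor  50 =  54
 30 xor  33 =  63
205 xor 210 =  31

10110100 11001100 00011110 10110010 11000001 11110011 10100111 11001010 00110110 00111111 00011111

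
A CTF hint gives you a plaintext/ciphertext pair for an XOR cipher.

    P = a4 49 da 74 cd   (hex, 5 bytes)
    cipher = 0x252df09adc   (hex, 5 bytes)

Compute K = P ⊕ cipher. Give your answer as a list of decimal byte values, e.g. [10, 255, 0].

[129, 100, 42, 238, 17]

Since cipher = P ⊕ K, XORing both sides with P gives K = P ⊕ cipher.
10100100 XOR 00100101 = 10000001
01001001 XOR 00101101 = 01100100
11011010 XOR 11110000 = 00101010
01110100 XOR 10011010 = 11101110
11001101 XOR 11011100 = 00010001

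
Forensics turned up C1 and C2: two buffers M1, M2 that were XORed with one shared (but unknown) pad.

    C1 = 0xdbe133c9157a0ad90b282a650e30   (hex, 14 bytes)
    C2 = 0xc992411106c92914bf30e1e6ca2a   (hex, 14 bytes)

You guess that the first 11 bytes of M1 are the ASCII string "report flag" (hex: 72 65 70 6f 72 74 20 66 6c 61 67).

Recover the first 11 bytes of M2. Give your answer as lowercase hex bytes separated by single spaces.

First, C1 ⊕ C2 = (M1 ⊕ K) ⊕ (M2 ⊕ K) = M1 ⊕ M2, so the key drops out. Then M2 = (M1 ⊕ M2) ⊕ M1 over the first 11 bytes.
byte 0: (db ^ c9) ^ 72 = 12 ^ 72 = 60
byte 1: (e1 ^ 92) ^ 65 = 73 ^ 65 = 16
byte 2: (33 ^ 41) ^ 70 = 72 ^ 70 = 02
byte 3: (c9 ^ 11) ^ 6f = d8 ^ 6f = b7
byte 4: (15 ^ 06) ^ 72 = 13 ^ 72 = 61
byte 5: (7a ^ c9) ^ 74 = b3 ^ 74 = c7
byte 6: (0a ^ 29) ^ 20 = 23 ^ 20 = 03
byte 7: (d9 ^ 14) ^ 66 = cd ^ 66 = ab
byte 8: (0b ^ bf) ^ 6c = b4 ^ 6c = d8
byte 9: (28 ^ 30) ^ 61 = 18 ^ 61 = 79
byte 10: (2a ^ e1) ^ 67 = cb ^ 67 = ac

60 16 02 b7 61 c7 03 ab d8 79 ac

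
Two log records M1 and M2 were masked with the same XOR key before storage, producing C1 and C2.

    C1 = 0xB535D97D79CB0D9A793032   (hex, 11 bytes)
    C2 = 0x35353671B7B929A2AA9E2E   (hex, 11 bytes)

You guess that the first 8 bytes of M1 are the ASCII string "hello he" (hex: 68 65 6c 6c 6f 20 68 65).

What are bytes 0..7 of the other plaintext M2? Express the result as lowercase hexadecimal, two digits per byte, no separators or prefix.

e8658360a1524c5d

First, C1 ⊕ C2 = (M1 ⊕ K) ⊕ (M2 ⊕ K) = M1 ⊕ M2, so the key drops out. Then M2 = (M1 ⊕ M2) ⊕ M1 over the first 8 bytes.
byte 0: (b5 ⊕ 35) ⊕ 68 = 80 ⊕ 68 = e8
byte 1: (35 ⊕ 35) ⊕ 65 = 00 ⊕ 65 = 65
byte 2: (d9 ⊕ 36) ⊕ 6c = ef ⊕ 6c = 83
byte 3: (7d ⊕ 71) ⊕ 6c = 0c ⊕ 6c = 60
byte 4: (79 ⊕ b7) ⊕ 6f = ce ⊕ 6f = a1
byte 5: (cb ⊕ b9) ⊕ 20 = 72 ⊕ 20 = 52
byte 6: (0d ⊕ 29) ⊕ 68 = 24 ⊕ 68 = 4c
byte 7: (9a ⊕ a2) ⊕ 65 = 38 ⊕ 65 = 5d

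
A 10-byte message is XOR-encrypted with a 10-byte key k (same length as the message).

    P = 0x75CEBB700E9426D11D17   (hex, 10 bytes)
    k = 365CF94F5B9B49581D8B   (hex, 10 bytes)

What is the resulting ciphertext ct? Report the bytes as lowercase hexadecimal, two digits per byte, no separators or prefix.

XOR is its own inverse, so applying the key byte-wise gives the result directly.
75 xor 36 = 43
ce xor 5c = 92
bb xor f9 = 42
70 xor 4f = 3f
0e xor 5b = 55
94 xor 9b = 0f
26 xor 49 = 6f
d1 xor 58 = 89
1d xor 1d = 00
17 xor 8b = 9c

4392423f550f6f89009c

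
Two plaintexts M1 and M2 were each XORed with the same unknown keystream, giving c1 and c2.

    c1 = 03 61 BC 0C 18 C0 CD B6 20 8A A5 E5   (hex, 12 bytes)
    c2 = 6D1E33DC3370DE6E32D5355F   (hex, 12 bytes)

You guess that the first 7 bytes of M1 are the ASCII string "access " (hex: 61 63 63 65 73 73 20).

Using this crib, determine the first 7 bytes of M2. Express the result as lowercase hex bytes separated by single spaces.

0f 1c ec b5 58 c3 33

First, c1 ⊕ c2 = (M1 ⊕ K) ⊕ (M2 ⊕ K) = M1 ⊕ M2, so the key drops out. Then M2 = (M1 ⊕ M2) ⊕ M1 over the first 7 bytes.
byte 0: (03 xor 6d) xor 61 = 6e xor 61 = 0f
byte 1: (61 xor 1e) xor 63 = 7f xor 63 = 1c
byte 2: (bc xor 33) xor 63 = 8f xor 63 = ec
byte 3: (0c xor dc) xor 65 = d0 xor 65 = b5
byte 4: (18 xor 33) xor 73 = 2b xor 73 = 58
byte 5: (c0 xor 70) xor 73 = b0 xor 73 = c3
byte 6: (cd xor de) xor 20 = 13 xor 20 = 33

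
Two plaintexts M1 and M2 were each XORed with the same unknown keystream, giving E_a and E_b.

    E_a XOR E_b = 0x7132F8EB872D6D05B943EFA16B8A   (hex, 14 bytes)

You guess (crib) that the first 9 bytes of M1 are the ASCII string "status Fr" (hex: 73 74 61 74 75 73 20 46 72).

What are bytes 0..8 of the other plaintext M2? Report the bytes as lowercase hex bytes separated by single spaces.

Since E_a ⊕ E_b = M1 ⊕ M2, XORing with the guessed M1 bytes yields the corresponding M2 bytes: M2 = (E_a ⊕ E_b) ⊕ M1.
113 ⊕ 115 =   2
 50 ⊕ 116 =  70
248 ⊕  97 = 153
235 ⊕ 116 = 159
135 ⊕ 117 = 242
 45 ⊕ 115 =  94
109 ⊕  32 =  77
  5 ⊕  70 =  67
185 ⊕ 114 = 203

02 46 99 9f f2 5e 4d 43 cb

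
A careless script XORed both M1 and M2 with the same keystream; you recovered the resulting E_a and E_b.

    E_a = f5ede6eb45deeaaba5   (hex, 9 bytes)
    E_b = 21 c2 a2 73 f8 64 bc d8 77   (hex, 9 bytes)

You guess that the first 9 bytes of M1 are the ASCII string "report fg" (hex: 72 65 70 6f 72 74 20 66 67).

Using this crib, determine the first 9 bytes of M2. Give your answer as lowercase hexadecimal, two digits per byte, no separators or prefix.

a64a34f7cfce7615b5

First, E_a ⊕ E_b = (M1 ⊕ K) ⊕ (M2 ⊕ K) = M1 ⊕ M2, so the key drops out. Then M2 = (M1 ⊕ M2) ⊕ M1 over the first 9 bytes.
byte 0: (f5 ^ 21) ^ 72 = d4 ^ 72 = a6
byte 1: (ed ^ c2) ^ 65 = 2f ^ 65 = 4a
byte 2: (e6 ^ a2) ^ 70 = 44 ^ 70 = 34
byte 3: (eb ^ 73) ^ 6f = 98 ^ 6f = f7
byte 4: (45 ^ f8) ^ 72 = bd ^ 72 = cf
byte 5: (de ^ 64) ^ 74 = ba ^ 74 = ce
byte 6: (ea ^ bc) ^ 20 = 56 ^ 20 = 76
byte 7: (ab ^ d8) ^ 66 = 73 ^ 66 = 15
byte 8: (a5 ^ 77) ^ 67 = d2 ^ 67 = b5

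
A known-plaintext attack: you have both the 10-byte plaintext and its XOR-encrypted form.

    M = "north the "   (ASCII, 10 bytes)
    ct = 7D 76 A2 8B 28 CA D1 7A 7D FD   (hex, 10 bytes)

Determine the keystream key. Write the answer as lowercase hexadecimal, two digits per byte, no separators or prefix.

Since ct = M ⊕ key, XORing both sides with M gives key = M ⊕ ct.
6e XOR 7d = 13
6f XOR 76 = 19
72 XOR a2 = d0
74 XOR 8b = ff
68 XOR 28 = 40
20 XOR ca = ea
74 XOR d1 = a5
68 XOR 7a = 12
65 XOR 7d = 18
20 XOR fd = dd

1319d0ff40eaa51218dd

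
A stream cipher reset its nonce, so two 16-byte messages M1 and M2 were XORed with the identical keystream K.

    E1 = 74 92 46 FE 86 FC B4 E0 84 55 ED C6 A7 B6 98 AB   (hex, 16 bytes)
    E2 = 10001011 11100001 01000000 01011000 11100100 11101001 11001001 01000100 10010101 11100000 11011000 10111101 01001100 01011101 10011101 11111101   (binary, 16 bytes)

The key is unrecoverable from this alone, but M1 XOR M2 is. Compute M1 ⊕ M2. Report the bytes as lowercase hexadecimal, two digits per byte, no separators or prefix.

ff7306a662157da411b5357bebeb0556

E1 ⊕ E2 = (M1 ⊕ K) ⊕ (M2 ⊕ K) = M1 ⊕ M2 — the shared key cancels under XOR.
74 ⊕ 8b = ff
92 ⊕ e1 = 73
46 ⊕ 40 = 06
fe ⊕ 58 = a6
86 ⊕ e4 = 62
fc ⊕ e9 = 15
b4 ⊕ c9 = 7d
e0 ⊕ 44 = a4
84 ⊕ 95 = 11
55 ⊕ e0 = b5
ed ⊕ d8 = 35
c6 ⊕ bd = 7b
a7 ⊕ 4c = eb
b6 ⊕ 5d = eb
98 ⊕ 9d = 05
ab ⊕ fd = 56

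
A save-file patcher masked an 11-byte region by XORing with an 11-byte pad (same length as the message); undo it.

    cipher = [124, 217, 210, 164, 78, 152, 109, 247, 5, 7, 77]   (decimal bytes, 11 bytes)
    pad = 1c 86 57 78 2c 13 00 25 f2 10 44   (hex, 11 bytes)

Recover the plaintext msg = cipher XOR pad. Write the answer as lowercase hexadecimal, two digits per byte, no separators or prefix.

605f85dc628b6dd2f71709

byte 0: 7c ⊕ 1c = 60
byte 1: d9 ⊕ 86 = 5f
byte 2: d2 ⊕ 57 = 85
byte 3: a4 ⊕ 78 = dc
byte 4: 4e ⊕ 2c = 62
byte 5: 98 ⊕ 13 = 8b
byte 6: 6d ⊕ 00 = 6d
byte 7: f7 ⊕ 25 = d2
byte 8: 05 ⊕ f2 = f7
byte 9: 07 ⊕ 10 = 17
byte 10: 4d ⊕ 44 = 09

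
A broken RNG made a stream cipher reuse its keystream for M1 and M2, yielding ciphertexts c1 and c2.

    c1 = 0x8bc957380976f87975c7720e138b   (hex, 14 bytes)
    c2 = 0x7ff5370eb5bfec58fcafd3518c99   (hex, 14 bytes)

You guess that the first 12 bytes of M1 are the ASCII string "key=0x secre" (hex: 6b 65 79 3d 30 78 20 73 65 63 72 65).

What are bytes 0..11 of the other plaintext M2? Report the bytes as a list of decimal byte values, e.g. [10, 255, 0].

[159, 89, 25, 11, 140, 177, 52, 82, 236, 11, 211, 58]

First, c1 ⊕ c2 = (M1 ⊕ K) ⊕ (M2 ⊕ K) = M1 ⊕ M2, so the key drops out. Then M2 = (M1 ⊕ M2) ⊕ M1 over the first 12 bytes.
byte 0: (8b xor 7f) xor 6b = f4 xor 6b = 9f
byte 1: (c9 xor f5) xor 65 = 3c xor 65 = 59
byte 2: (57 xor 37) xor 79 = 60 xor 79 = 19
byte 3: (38 xor 0e) xor 3d = 36 xor 3d = 0b
byte 4: (09 xor b5) xor 30 = bc xor 30 = 8c
byte 5: (76 xor bf) xor 78 = c9 xor 78 = b1
byte 6: (f8 xor ec) xor 20 = 14 xor 20 = 34
byte 7: (79 xor 58) xor 73 = 21 xor 73 = 52
byte 8: (75 xor fc) xor 65 = 89 xor 65 = ec
byte 9: (c7 xor af) xor 63 = 68 xor 63 = 0b
byte 10: (72 xor d3) xor 72 = a1 xor 72 = d3
byte 11: (0e xor 51) xor 65 = 5f xor 65 = 3a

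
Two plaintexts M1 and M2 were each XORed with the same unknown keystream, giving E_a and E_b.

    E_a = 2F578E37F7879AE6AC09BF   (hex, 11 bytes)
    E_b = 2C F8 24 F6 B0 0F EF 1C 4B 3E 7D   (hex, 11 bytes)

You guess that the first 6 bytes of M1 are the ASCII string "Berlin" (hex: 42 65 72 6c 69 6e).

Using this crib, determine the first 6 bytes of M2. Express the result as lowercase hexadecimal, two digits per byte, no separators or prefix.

41cad8ad2ee6

First, E_a ⊕ E_b = (M1 ⊕ K) ⊕ (M2 ⊕ K) = M1 ⊕ M2, so the key drops out. Then M2 = (M1 ⊕ M2) ⊕ M1 over the first 6 bytes.
byte 0: (2f XOR 2c) XOR 42 = 03 XOR 42 = 41
byte 1: (57 XOR f8) XOR 65 = af XOR 65 = ca
byte 2: (8e XOR 24) XOR 72 = aa XOR 72 = d8
byte 3: (37 XOR f6) XOR 6c = c1 XOR 6c = ad
byte 4: (f7 XOR b0) XOR 69 = 47 XOR 69 = 2e
byte 5: (87 XOR 0f) XOR 6e = 88 XOR 6e = e6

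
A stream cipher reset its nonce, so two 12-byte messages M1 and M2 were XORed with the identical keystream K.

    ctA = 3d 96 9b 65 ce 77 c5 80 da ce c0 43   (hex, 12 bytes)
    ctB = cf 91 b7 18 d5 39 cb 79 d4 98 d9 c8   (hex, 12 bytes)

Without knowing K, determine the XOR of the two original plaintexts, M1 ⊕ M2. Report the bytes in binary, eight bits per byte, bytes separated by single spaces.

ctA ⊕ ctB = (M1 ⊕ K) ⊕ (M2 ⊕ K) = M1 ⊕ M2 — the shared key cancels under XOR.
00111101 xor 11001111 = 11110010
10010110 xor 10010001 = 00000111
10011011 xor 10110111 = 00101100
01100101 xor 00011000 = 01111101
11001110 xor 11010101 = 00011011
01110111 xor 00111001 = 01001110
11000101 xor 11001011 = 00001110
10000000 xor 01111001 = 11111001
11011010 xor 11010100 = 00001110
11001110 xor 10011000 = 01010110
11000000 xor 11011001 = 00011001
01000011 xor 11001000 = 10001011

11110010 00000111 00101100 01111101 00011011 01001110 00001110 11111001 00001110 01010110 00011001 10001011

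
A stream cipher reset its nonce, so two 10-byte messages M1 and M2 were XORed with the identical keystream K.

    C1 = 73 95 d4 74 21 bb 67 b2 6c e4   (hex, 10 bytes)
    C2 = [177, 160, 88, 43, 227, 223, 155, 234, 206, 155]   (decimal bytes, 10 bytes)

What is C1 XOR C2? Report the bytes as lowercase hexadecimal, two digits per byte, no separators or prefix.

C1 ⊕ C2 = (M1 ⊕ K) ⊕ (M2 ⊕ K) = M1 ⊕ M2 — the shared key cancels under XOR.
01110011 xor 10110001 = 11000010
10010101 xor 10100000 = 00110101
11010100 xor 01011000 = 10001100
01110100 xor 00101011 = 01011111
00100001 xor 11100011 = 11000010
10111011 xor 11011111 = 01100100
01100111 xor 10011011 = 11111100
10110010 xor 11101010 = 01011000
01101100 xor 11001110 = 10100010
11100100 xor 10011011 = 01111111

c2358c5fc264fc58a27f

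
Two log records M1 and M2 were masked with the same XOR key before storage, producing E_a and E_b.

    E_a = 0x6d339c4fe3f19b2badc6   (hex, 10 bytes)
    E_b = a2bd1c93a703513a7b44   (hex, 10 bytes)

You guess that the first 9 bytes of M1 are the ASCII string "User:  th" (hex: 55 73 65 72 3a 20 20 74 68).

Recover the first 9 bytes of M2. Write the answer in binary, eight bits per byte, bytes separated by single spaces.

10011010 11111101 11100101 10101110 01111110 11010010 11101010 01100101 10111110

First, E_a ⊕ E_b = (M1 ⊕ K) ⊕ (M2 ⊕ K) = M1 ⊕ M2, so the key drops out. Then M2 = (M1 ⊕ M2) ⊕ M1 over the first 9 bytes.
byte 0: (6d ^ a2) ^ 55 = cf ^ 55 = 9a
byte 1: (33 ^ bd) ^ 73 = 8e ^ 73 = fd
byte 2: (9c ^ 1c) ^ 65 = 80 ^ 65 = e5
byte 3: (4f ^ 93) ^ 72 = dc ^ 72 = ae
byte 4: (e3 ^ a7) ^ 3a = 44 ^ 3a = 7e
byte 5: (f1 ^ 03) ^ 20 = f2 ^ 20 = d2
byte 6: (9b ^ 51) ^ 20 = ca ^ 20 = ea
byte 7: (2b ^ 3a) ^ 74 = 11 ^ 74 = 65
byte 8: (ad ^ 7b) ^ 68 = d6 ^ 68 = be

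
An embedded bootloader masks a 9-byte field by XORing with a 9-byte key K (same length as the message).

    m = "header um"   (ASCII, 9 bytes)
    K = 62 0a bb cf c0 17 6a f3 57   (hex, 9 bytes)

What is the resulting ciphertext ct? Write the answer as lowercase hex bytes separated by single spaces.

0a 6f da ab a5 65 4a 86 3a

byte 0: 68 xor 62 = 0a
byte 1: 65 xor 0a = 6f
byte 2: 61 xor bb = da
byte 3: 64 xor cf = ab
byte 4: 65 xor c0 = a5
byte 5: 72 xor 17 = 65
byte 6: 20 xor 6a = 4a
byte 7: 75 xor f3 = 86
byte 8: 6d xor 57 = 3a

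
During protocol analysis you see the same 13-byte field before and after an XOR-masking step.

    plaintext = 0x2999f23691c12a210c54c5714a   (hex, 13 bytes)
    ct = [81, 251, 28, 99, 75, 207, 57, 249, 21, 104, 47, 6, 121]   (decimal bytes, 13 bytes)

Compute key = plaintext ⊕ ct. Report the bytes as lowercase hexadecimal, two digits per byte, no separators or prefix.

Since ct = plaintext ⊕ key, XORing both sides with plaintext gives key = plaintext ⊕ ct.
29 ⊕ 51 = 78
99 ⊕ fb = 62
f2 ⊕ 1c = ee
36 ⊕ 63 = 55
91 ⊕ 4b = da
c1 ⊕ cf = 0e
2a ⊕ 39 = 13
21 ⊕ f9 = d8
0c ⊕ 15 = 19
54 ⊕ 68 = 3c
c5 ⊕ 2f = ea
71 ⊕ 06 = 77
4a ⊕ 79 = 33

7862ee55da0e13d8193cea7733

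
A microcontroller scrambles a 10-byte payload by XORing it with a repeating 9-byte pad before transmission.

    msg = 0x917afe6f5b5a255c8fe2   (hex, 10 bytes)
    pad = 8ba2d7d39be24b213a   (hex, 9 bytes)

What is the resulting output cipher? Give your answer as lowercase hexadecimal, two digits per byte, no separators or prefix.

The 9-byte key repeats, so the effective keystream is 8b a2 d7 d3 9b e2 4b 21 3a 8b.
byte 0: 145 ^ 139 =  26
byte 1: 122 ^ 162 = 216
byte 2: 254 ^ 215 =  41
byte 3: 111 ^ 211 = 188
byte 4:  91 ^ 155 = 192
byte 5:  90 ^ 226 = 184
byte 6:  37 ^  75 = 110
byte 7:  92 ^  33 = 125
byte 8: 143 ^  58 = 181
byte 9: 226 ^ 139 = 105

1ad829bcc0b86e7db569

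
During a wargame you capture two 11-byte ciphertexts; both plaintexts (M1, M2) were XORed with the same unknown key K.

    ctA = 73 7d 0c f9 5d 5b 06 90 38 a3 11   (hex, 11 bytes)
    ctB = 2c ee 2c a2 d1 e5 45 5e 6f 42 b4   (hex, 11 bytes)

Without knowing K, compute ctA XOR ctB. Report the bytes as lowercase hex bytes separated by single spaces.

ctA ⊕ ctB = (M1 ⊕ K) ⊕ (M2 ⊕ K) = M1 ⊕ M2 — the shared key cancels under XOR.
115 ^  44 =  95
125 ^ 238 = 147
 12 ^  44 =  32
249 ^ 162 =  91
 93 ^ 209 = 140
 91 ^ 229 = 190
  6 ^  69 =  67
144 ^  94 = 206
 56 ^ 111 =  87
163 ^  66 = 225
 17 ^ 180 = 165

5f 93 20 5b 8c be 43 ce 57 e1 a5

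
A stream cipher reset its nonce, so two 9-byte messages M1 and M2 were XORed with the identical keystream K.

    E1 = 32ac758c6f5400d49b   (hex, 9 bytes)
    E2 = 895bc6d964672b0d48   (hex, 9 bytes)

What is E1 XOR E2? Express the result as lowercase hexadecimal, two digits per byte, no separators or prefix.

bbf7b3550b332bd9d3

E1 ⊕ E2 = (M1 ⊕ K) ⊕ (M2 ⊕ K) = M1 ⊕ M2 — the shared key cancels under XOR.
00110010 ⊕ 10001001 = 10111011
10101100 ⊕ 01011011 = 11110111
01110101 ⊕ 11000110 = 10110011
10001100 ⊕ 11011001 = 01010101
01101111 ⊕ 01100100 = 00001011
01010100 ⊕ 01100111 = 00110011
00000000 ⊕ 00101011 = 00101011
11010100 ⊕ 00001101 = 11011001
10011011 ⊕ 01001000 = 11010011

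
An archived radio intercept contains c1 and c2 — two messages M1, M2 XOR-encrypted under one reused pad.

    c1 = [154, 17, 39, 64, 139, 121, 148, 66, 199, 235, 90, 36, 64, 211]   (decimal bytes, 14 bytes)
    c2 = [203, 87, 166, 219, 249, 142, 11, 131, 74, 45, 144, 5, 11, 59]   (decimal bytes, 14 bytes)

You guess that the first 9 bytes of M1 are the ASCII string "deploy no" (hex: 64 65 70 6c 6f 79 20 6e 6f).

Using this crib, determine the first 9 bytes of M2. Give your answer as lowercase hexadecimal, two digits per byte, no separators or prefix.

First, c1 ⊕ c2 = (M1 ⊕ K) ⊕ (M2 ⊕ K) = M1 ⊕ M2, so the key drops out. Then M2 = (M1 ⊕ M2) ⊕ M1 over the first 9 bytes.
byte 0: (9a XOR cb) XOR 64 = 51 XOR 64 = 35
byte 1: (11 XOR 57) XOR 65 = 46 XOR 65 = 23
byte 2: (27 XOR a6) XOR 70 = 81 XOR 70 = f1
byte 3: (40 XOR db) XOR 6c = 9b XOR 6c = f7
byte 4: (8b XOR f9) XOR 6f = 72 XOR 6f = 1d
byte 5: (79 XOR 8e) XOR 79 = f7 XOR 79 = 8e
byte 6: (94 XOR 0b) XOR 20 = 9f XOR 20 = bf
byte 7: (42 XOR 83) XOR 6e = c1 XOR 6e = af
byte 8: (c7 XOR 4a) XOR 6f = 8d XOR 6f = e2

3523f1f71d8ebfafe2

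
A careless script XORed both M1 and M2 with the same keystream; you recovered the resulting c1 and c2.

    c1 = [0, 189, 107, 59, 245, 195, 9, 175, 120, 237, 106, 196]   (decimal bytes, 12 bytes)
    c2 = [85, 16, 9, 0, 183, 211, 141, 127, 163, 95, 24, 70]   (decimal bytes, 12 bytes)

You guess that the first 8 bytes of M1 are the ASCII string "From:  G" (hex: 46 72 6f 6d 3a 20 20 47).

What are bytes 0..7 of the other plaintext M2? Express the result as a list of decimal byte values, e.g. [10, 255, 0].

[19, 223, 13, 86, 120, 48, 164, 151]

First, c1 ⊕ c2 = (M1 ⊕ K) ⊕ (M2 ⊕ K) = M1 ⊕ M2, so the key drops out. Then M2 = (M1 ⊕ M2) ⊕ M1 over the first 8 bytes.
byte 0: (00 ⊕ 55) ⊕ 46 = 55 ⊕ 46 = 13
byte 1: (bd ⊕ 10) ⊕ 72 = ad ⊕ 72 = df
byte 2: (6b ⊕ 09) ⊕ 6f = 62 ⊕ 6f = 0d
byte 3: (3b ⊕ 00) ⊕ 6d = 3b ⊕ 6d = 56
byte 4: (f5 ⊕ b7) ⊕ 3a = 42 ⊕ 3a = 78
byte 5: (c3 ⊕ d3) ⊕ 20 = 10 ⊕ 20 = 30
byte 6: (09 ⊕ 8d) ⊕ 20 = 84 ⊕ 20 = a4
byte 7: (af ⊕ 7f) ⊕ 47 = d0 ⊕ 47 = 97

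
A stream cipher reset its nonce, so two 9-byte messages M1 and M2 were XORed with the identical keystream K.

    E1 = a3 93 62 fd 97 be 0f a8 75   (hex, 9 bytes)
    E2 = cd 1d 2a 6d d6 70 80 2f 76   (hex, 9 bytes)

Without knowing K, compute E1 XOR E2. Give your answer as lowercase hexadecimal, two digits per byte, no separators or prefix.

6e8e489041ce8f8703

E1 ⊕ E2 = (M1 ⊕ K) ⊕ (M2 ⊕ K) = M1 ⊕ M2 — the shared key cancels under XOR.
byte 0: a3 ^ cd = 6e
byte 1: 93 ^ 1d = 8e
byte 2: 62 ^ 2a = 48
byte 3: fd ^ 6d = 90
byte 4: 97 ^ d6 = 41
byte 5: be ^ 70 = ce
byte 6: 0f ^ 80 = 8f
byte 7: a8 ^ 2f = 87
byte 8: 75 ^ 76 = 03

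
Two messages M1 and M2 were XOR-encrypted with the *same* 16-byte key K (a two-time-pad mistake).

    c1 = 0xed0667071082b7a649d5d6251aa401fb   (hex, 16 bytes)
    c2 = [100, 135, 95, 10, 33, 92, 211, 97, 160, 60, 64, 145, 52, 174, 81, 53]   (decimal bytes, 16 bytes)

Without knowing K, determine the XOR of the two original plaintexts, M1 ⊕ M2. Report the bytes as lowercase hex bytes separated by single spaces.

c1 ⊕ c2 = (M1 ⊕ K) ⊕ (M2 ⊕ K) = M1 ⊕ M2 — the shared key cancels under XOR.
byte 0: ed XOR 64 = 89
byte 1: 06 XOR 87 = 81
byte 2: 67 XOR 5f = 38
byte 3: 07 XOR 0a = 0d
byte 4: 10 XOR 21 = 31
byte 5: 82 XOR 5c = de
byte 6: b7 XOR d3 = 64
byte 7: a6 XOR 61 = c7
byte 8: 49 XOR a0 = e9
byte 9: d5 XOR 3c = e9
byte 10: d6 XOR 40 = 96
byte 11: 25 XOR 91 = b4
byte 12: 1a XOR 34 = 2e
byte 13: a4 XOR ae = 0a
byte 14: 01 XOR 51 = 50
byte 15: fb XOR 35 = ce

89 81 38 0d 31 de 64 c7 e9 e9 96 b4 2e 0a 50 ce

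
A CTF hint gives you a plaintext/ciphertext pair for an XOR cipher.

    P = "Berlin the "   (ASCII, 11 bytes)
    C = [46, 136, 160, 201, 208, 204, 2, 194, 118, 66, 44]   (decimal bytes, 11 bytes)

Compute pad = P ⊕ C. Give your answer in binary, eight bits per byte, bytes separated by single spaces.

Since C = P ⊕ pad, XORing both sides with P gives pad = P ⊕ C.
byte 0:  66 XOR  46 = 108
byte 1: 101 XOR 136 = 237
byte 2: 114 XOR 160 = 210
byte 3: 108 XOR 201 = 165
byte 4: 105 XOR 208 = 185
byte 5: 110 XOR 204 = 162
byte 6:  32 XOR   2 =  34
byte 7: 116 XOR 194 = 182
byte 8: 104 XOR 118 =  30
byte 9: 101 XOR  66 =  39
byte 10:  32 XOR  44 =  12

01101100 11101101 11010010 10100101 10111001 10100010 00100010 10110110 00011110 00100111 00001100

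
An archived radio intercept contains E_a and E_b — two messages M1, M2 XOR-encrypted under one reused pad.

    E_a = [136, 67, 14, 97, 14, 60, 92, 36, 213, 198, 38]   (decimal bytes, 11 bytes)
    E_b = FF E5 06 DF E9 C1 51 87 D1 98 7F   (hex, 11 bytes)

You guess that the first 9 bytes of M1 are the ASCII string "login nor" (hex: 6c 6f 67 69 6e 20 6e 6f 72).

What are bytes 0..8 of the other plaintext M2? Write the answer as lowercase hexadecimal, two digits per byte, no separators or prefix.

First, E_a ⊕ E_b = (M1 ⊕ K) ⊕ (M2 ⊕ K) = M1 ⊕ M2, so the key drops out. Then M2 = (M1 ⊕ M2) ⊕ M1 over the first 9 bytes.
byte 0: (88 ^ ff) ^ 6c = 77 ^ 6c = 1b
byte 1: (43 ^ e5) ^ 6f = a6 ^ 6f = c9
byte 2: (0e ^ 06) ^ 67 = 08 ^ 67 = 6f
byte 3: (61 ^ df) ^ 69 = be ^ 69 = d7
byte 4: (0e ^ e9) ^ 6e = e7 ^ 6e = 89
byte 5: (3c ^ c1) ^ 20 = fd ^ 20 = dd
byte 6: (5c ^ 51) ^ 6e = 0d ^ 6e = 63
byte 7: (24 ^ 87) ^ 6f = a3 ^ 6f = cc
byte 8: (d5 ^ d1) ^ 72 = 04 ^ 72 = 76

1bc96fd789dd63cc76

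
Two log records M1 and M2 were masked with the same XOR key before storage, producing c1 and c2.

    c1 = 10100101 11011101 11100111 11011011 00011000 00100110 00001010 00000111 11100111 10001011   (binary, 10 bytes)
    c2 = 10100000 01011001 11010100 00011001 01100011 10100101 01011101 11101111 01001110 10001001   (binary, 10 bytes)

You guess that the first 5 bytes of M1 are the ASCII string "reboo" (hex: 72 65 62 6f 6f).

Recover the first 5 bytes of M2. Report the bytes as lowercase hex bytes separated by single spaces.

First, c1 ⊕ c2 = (M1 ⊕ K) ⊕ (M2 ⊕ K) = M1 ⊕ M2, so the key drops out. Then M2 = (M1 ⊕ M2) ⊕ M1 over the first 5 bytes.
byte 0: (a5 ^ a0) ^ 72 = 05 ^ 72 = 77
byte 1: (dd ^ 59) ^ 65 = 84 ^ 65 = e1
byte 2: (e7 ^ d4) ^ 62 = 33 ^ 62 = 51
byte 3: (db ^ 19) ^ 6f = c2 ^ 6f = ad
byte 4: (18 ^ 63) ^ 6f = 7b ^ 6f = 14

77 e1 51 ad 14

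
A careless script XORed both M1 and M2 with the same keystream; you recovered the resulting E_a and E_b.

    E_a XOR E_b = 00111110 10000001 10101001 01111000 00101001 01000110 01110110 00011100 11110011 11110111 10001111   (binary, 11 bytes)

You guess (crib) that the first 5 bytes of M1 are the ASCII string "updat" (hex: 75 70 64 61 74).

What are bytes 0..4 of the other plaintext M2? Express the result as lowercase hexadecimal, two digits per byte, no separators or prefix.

Since E_a ⊕ E_b = M1 ⊕ M2, XORing with the guessed M1 bytes yields the corresponding M2 bytes: M2 = (E_a ⊕ E_b) ⊕ M1.
3e ⊕ 75 = 4b
81 ⊕ 70 = f1
a9 ⊕ 64 = cd
78 ⊕ 61 = 19
29 ⊕ 74 = 5d

4bf1cd195d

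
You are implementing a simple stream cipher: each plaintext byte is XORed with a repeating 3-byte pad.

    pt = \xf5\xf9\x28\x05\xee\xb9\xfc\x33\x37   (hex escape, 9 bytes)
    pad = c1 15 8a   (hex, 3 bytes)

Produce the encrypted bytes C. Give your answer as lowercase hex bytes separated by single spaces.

The 3-byte key repeats, so the effective keystream is c1 15 8a c1 15 8a c1 15 8a.
byte 0: 11110101 XOR 11000001 = 00110100
byte 1: 11111001 XOR 00010101 = 11101100
byte 2: 00101000 XOR 10001010 = 10100010
byte 3: 00000101 XOR 11000001 = 11000100
byte 4: 11101110 XOR 00010101 = 11111011
byte 5: 10111001 XOR 10001010 = 00110011
byte 6: 11111100 XOR 11000001 = 00111101
byte 7: 00110011 XOR 00010101 = 00100110
byte 8: 00110111 XOR 10001010 = 10111101

34 ec a2 c4 fb 33 3d 26 bd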